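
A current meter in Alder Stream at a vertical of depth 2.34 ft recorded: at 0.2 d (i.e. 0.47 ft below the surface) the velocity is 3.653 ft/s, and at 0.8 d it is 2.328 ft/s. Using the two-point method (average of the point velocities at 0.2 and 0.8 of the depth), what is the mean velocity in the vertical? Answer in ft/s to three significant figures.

2.99 ft/s

v̄ = (3.653 + 2.328) / 2 = 2.991 ft/s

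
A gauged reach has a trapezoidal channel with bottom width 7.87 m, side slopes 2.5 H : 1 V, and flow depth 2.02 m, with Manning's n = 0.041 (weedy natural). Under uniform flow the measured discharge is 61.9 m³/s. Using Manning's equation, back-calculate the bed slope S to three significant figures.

0.00608

A = (b + z·y)·y = (7.87 + 2.5×2.02)×2.02 = 26.10 m²
P = b + 2y√(1+z²) = 7.87 + 2×2.02×√(1+2.5²) = 18.75 m
R = A/P = 26.10/18.75 = 1.392 m
S = (Q·n / (1·A·R^(2/3)))² = (61.9×0.041 / (1×26.10×1.247))² = 0.006084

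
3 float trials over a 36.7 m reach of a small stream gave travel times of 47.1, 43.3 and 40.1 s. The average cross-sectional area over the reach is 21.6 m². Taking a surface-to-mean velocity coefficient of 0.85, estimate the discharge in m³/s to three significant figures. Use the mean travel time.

15.5 m³/s

t̄ = (47.1 + 43.3 + 40.1) / 3 = 43.5 s
v_surface = L / t̄ = 36.7 / 43.5 = 0.8437 m/s
v_mean = 0.85 × 0.8437 = 0.7171 m/s
Q = A × v_mean = 21.6 × 0.7171 = 15.49 m³/s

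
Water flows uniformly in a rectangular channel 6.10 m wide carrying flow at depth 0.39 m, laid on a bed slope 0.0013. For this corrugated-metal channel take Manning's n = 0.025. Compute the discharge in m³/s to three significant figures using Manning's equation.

A = b·y = 6.10 × 0.39 = 2.379 m²
P = b + 2y = 6.10 + 2×0.39 = 6.880 m
R = A/P = 2.379/6.880 = 0.3458 m
Q = (1/n)·A·R^(2/3)·S^(1/2) = (1/0.025) × 2.379 × 0.3458^(2/3) × 0.0013^(1/2) = 1.690 m³/s

1.69 m³/s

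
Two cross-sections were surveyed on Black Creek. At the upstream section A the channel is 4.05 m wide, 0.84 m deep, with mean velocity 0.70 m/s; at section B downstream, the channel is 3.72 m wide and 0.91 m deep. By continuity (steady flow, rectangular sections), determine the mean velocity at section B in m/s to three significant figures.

Q = A₁V₁ = (4.05×0.84) × 0.70 = 2.381 m³/s
A₂ = 3.72 × 0.91 = 3.385 m²
V₂ = Q/A₂ = 2.381/3.385 = 0.7035 m/s

0.703 m/s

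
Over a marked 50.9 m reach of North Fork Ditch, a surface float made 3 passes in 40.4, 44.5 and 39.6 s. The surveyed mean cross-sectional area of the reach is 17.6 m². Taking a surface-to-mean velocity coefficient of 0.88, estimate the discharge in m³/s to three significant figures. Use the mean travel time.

19.0 m³/s

t̄ = (40.4 + 44.5 + 39.6) / 3 = 41.5 s
v_surface = L / t̄ = 50.9 / 41.5 = 1.227 m/s
v_mean = 0.88 × 1.227 = 1.079 m/s
Q = A × v_mean = 17.6 × 1.079 = 19.00 m³/s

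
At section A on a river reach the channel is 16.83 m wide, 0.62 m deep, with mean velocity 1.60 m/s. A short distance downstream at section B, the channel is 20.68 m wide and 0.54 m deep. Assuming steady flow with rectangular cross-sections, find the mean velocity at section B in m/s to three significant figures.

1.50 m/s

Q = A₁V₁ = (16.83×0.62) × 1.60 = 16.70 m³/s
A₂ = 20.68 × 0.54 = 11.17 m²
V₂ = Q/A₂ = 16.70/11.17 = 1.495 m/s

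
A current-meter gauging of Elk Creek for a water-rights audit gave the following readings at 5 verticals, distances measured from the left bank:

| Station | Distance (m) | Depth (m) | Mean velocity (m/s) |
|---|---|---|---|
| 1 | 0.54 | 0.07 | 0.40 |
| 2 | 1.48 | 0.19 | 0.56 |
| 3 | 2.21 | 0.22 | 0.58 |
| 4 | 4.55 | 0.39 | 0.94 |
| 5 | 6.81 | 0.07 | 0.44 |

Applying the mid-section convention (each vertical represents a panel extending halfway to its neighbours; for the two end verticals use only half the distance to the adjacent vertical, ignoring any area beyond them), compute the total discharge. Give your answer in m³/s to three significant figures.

w_1 = (1.48 − 0.54)/2 = 0.47 m; q_1 = 0.40 × 0.07 × 0.47 = 0.01316 m³/s
w_2 = (2.21 − 0.54)/2 = 0.835 m; q_2 = 0.56 × 0.19 × 0.835 = 0.08884 m³/s
w_3 = (4.55 − 1.48)/2 = 1.535 m; q_3 = 0.58 × 0.22 × 1.535 = 0.1959 m³/s
w_4 = (6.81 − 2.21)/2 = 2.3 m; q_4 = 0.94 × 0.39 × 2.3 = 0.8432 m³/s
w_5 = (6.81 − 4.55)/2 = 1.13 m; q_5 = 0.44 × 0.07 × 1.13 = 0.03480 m³/s
Q = Σ qᵢ = 1.176 m³/s

1.18 m³/s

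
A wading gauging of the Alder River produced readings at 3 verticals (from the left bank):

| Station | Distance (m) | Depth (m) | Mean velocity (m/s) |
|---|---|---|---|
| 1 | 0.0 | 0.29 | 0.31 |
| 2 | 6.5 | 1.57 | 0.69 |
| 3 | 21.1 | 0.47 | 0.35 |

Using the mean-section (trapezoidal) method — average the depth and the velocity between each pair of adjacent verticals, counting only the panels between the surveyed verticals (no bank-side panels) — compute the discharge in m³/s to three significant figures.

10.8 m³/s

Panel 1-2: Δb = 6.5 m, d̄ = (0.29+1.57)/2 = 0.93, v̄ = (0.31+0.69)/2 = 0.5 → q = 6.5×0.93×0.5 = 3.023 m³/s
Panel 2-3: Δb = 14.6 m, d̄ = (1.57+0.47)/2 = 1.02, v̄ = (0.69+0.35)/2 = 0.52 → q = 14.6×1.02×0.52 = 7.744 m³/s
Q = Σ q = 10.77 m³/s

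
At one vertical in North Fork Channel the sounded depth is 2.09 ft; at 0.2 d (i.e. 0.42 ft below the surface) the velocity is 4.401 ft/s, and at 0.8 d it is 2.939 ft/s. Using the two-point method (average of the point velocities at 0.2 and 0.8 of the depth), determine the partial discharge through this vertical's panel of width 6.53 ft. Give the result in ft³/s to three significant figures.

50.1 ft³/s

v̄ = (4.401 + 2.939) / 2 = 3.670 ft/s
q = v̄ × d × w = 3.670 × 2.09 × 6.53 = 50.09 ft³/s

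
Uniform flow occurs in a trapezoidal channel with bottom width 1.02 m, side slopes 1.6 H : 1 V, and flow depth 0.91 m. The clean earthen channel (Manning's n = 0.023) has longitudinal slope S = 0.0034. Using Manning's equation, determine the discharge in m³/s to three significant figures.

A = (b + z·y)·y = (1.02 + 1.6×0.91)×0.91 = 2.253 m²
P = b + 2y√(1+z²) = 1.02 + 2×0.91×√(1+1.6²) = 4.454 m
R = A/P = 2.253/4.454 = 0.5059 m
Q = (1/n)·A·R^(2/3)·S^(1/2) = (1/0.023) × 2.253 × 0.5059^(2/3) × 0.0034^(1/2) = 3.627 m³/s

3.63 m³/s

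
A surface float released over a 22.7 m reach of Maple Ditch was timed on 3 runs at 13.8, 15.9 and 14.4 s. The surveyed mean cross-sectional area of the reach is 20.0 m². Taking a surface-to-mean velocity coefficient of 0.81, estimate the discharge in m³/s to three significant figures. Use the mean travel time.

25.0 m³/s

t̄ = (13.8 + 15.9 + 14.4) / 3 = 14.7 s
v_surface = L / t̄ = 22.7 / 14.7 = 1.544 m/s
v_mean = 0.81 × 1.544 = 1.251 m/s
Q = A × v_mean = 20.0 × 1.251 = 25.02 m³/s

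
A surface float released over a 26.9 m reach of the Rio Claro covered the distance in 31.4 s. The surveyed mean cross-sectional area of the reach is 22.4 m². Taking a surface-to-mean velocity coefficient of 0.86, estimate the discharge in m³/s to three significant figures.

16.5 m³/s

v_surface = L / t̄ = 26.9 / 31.4 = 0.8567 m/s
v_mean = 0.86 × 0.8567 = 0.7368 m/s
Q = A × v_mean = 22.4 × 0.7368 = 16.50 m³/s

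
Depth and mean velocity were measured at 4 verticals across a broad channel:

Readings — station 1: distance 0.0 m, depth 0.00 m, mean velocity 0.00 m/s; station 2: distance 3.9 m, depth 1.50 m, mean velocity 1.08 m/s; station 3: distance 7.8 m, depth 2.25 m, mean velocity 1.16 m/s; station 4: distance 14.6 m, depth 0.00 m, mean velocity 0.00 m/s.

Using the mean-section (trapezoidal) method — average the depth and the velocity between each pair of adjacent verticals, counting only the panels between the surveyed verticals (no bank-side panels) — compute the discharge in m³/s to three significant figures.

14.2 m³/s

Panel 1-2: Δb = 3.9 m, d̄ = (0.00+1.50)/2 = 0.75, v̄ = (0.00+1.08)/2 = 0.54 → q = 3.9×0.75×0.54 = 1.580 m³/s
Panel 2-3: Δb = 3.9 m, d̄ = (1.50+2.25)/2 = 1.875, v̄ = (1.08+1.16)/2 = 1.12 → q = 3.9×1.875×1.12 = 8.190 m³/s
Panel 3-4: Δb = 6.8 m, d̄ = (2.25+0.00)/2 = 1.125, v̄ = (1.16+0.00)/2 = 0.58 → q = 6.8×1.125×0.58 = 4.437 m³/s
Q = Σ q = 14.21 m³/s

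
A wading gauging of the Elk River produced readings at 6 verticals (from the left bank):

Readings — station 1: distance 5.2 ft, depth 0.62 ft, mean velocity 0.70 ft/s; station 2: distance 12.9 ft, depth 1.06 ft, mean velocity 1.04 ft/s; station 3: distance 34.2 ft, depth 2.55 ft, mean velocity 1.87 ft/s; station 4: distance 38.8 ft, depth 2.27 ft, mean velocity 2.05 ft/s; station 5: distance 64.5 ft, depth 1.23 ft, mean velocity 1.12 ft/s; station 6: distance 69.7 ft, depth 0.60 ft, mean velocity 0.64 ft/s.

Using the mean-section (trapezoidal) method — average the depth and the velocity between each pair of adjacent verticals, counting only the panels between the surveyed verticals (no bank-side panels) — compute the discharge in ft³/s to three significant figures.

159 ft³/s

Panel 1-2: Δb = 7.7 ft, d̄ = (0.62+1.06)/2 = 0.84, v̄ = (0.70+1.04)/2 = 0.87 → q = 7.7×0.84×0.87 = 5.627 ft³/s
Panel 2-3: Δb = 21.3 ft, d̄ = (1.06+2.55)/2 = 1.805, v̄ = (1.04+1.87)/2 = 1.455 → q = 21.3×1.805×1.455 = 55.94 ft³/s
Panel 3-4: Δb = 4.6 ft, d̄ = (2.55+2.27)/2 = 2.41, v̄ = (1.87+2.05)/2 = 1.96 → q = 4.6×2.41×1.96 = 21.73 ft³/s
Panel 4-5: Δb = 25.7 ft, d̄ = (2.27+1.23)/2 = 1.75, v̄ = (2.05+1.12)/2 = 1.585 → q = 25.7×1.75×1.585 = 71.29 ft³/s
Panel 5-6: Δb = 5.2 ft, d̄ = (1.23+0.60)/2 = 0.915, v̄ = (1.12+0.64)/2 = 0.88 → q = 5.2×0.915×0.88 = 4.187 ft³/s
Q = Σ q = 158.8 ft³/s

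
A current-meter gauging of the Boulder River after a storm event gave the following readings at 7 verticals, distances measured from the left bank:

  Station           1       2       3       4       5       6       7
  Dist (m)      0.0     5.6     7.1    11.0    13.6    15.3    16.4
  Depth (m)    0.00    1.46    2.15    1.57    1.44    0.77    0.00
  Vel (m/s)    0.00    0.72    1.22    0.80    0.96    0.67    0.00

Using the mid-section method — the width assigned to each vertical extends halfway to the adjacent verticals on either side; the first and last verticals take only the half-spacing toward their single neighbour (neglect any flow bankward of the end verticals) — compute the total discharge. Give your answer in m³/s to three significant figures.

18.6 m³/s

w_2 = (7.1 − 0.0)/2 = 3.55 m; q_2 = 0.72 × 1.46 × 3.55 = 3.732 m³/s
w_3 = (11.0 − 5.6)/2 = 2.7 m; q_3 = 1.22 × 2.15 × 2.7 = 7.082 m³/s
w_4 = (13.6 − 7.1)/2 = 3.25 m; q_4 = 0.80 × 1.57 × 3.25 = 4.082 m³/s
w_5 = (15.3 − 11.0)/2 = 2.15 m; q_5 = 0.96 × 1.44 × 2.15 = 2.972 m³/s
w_6 = (16.4 − 13.6)/2 = 1.4 m; q_6 = 0.67 × 0.77 × 1.4 = 0.7223 m³/s
Stations 1, 7 contribute zero (depth or velocity is 0).
Q = Σ qᵢ = 18.59 m³/s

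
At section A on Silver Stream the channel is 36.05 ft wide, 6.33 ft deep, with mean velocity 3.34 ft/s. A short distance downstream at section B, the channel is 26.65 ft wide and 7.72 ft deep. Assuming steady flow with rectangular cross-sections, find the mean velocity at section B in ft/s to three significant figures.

Q = A₁V₁ = (36.05×6.33) × 3.34 = 762.2 ft³/s
A₂ = 26.65 × 7.72 = 205.7 ft²
V₂ = Q/A₂ = 762.2/205.7 = 3.705 ft/s

3.70 ft/s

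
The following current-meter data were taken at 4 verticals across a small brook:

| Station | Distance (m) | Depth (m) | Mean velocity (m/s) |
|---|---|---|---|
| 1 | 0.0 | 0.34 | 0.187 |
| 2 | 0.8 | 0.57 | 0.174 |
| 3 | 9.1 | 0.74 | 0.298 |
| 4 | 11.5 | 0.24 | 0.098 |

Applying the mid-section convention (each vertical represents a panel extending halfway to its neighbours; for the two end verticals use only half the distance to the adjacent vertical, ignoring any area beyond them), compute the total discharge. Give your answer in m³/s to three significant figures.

w_1 = (0.8 − 0.0)/2 = 0.4 m; q_1 = 0.187 × 0.34 × 0.4 = 0.02543 m³/s
w_2 = (9.1 − 0.0)/2 = 4.55 m; q_2 = 0.174 × 0.57 × 4.55 = 0.4513 m³/s
w_3 = (11.5 − 0.8)/2 = 5.35 m; q_3 = 0.298 × 0.74 × 5.35 = 1.180 m³/s
w_4 = (11.5 − 9.1)/2 = 1.2 m; q_4 = 0.098 × 0.24 × 1.2 = 0.02822 m³/s
Q = Σ qᵢ = 1.685 m³/s

1.68 m³/s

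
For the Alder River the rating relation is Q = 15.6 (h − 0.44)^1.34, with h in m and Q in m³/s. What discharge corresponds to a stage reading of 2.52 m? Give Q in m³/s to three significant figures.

41.6 m³/s

Q = 15.6 × (2.52 − 0.44)^1.34 = 15.6 × 2.08^1.34 = 41.62 m³/s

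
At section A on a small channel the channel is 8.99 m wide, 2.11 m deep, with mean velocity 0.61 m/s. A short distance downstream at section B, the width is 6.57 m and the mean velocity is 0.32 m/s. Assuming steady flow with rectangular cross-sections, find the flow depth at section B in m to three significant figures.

5.50 m

Q = A₁V₁ = (8.99×2.11) × 0.61 = 11.57 m³/s
d₂ = Q/(b₂ V₂) = 11.57/(6.57×0.32) = 5.504 m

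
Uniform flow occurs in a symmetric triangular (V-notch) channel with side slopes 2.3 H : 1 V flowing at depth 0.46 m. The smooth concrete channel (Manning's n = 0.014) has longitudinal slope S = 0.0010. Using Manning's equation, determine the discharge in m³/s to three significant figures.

0.390 m³/s

A = z·y² = 2.3×0.46² = 0.4867 m²
P = 2y√(1+z²) = 2×0.46×√(1+2.3²) = 2.307 m
R = A/P = 0.4867/2.307 = 0.2109 m
Q = (1/n)·A·R^(2/3)·S^(1/2) = (1/0.014) × 0.4867 × 0.2109^(2/3) × 0.0010^(1/2) = 0.3895 m³/s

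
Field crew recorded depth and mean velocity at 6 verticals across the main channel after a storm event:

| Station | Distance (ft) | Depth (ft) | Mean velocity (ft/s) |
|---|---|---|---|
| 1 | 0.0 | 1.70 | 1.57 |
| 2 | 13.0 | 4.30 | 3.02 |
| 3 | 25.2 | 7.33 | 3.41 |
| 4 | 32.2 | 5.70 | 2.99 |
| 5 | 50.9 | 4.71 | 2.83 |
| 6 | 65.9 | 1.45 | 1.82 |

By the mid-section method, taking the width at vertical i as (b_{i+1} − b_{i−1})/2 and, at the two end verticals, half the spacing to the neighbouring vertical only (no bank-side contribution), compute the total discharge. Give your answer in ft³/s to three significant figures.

884 ft³/s

w_1 = (13.0 − 0.0)/2 = 6.5 ft; q_1 = 1.57 × 1.70 × 6.5 = 17.35 ft³/s
w_2 = (25.2 − 0.0)/2 = 12.6 ft; q_2 = 3.02 × 4.30 × 12.6 = 163.6 ft³/s
w_3 = (32.2 − 13.0)/2 = 9.6 ft; q_3 = 3.41 × 7.33 × 9.6 = 240.0 ft³/s
w_4 = (50.9 − 25.2)/2 = 12.85 ft; q_4 = 2.99 × 5.70 × 12.85 = 219.0 ft³/s
w_5 = (65.9 − 32.2)/2 = 16.85 ft; q_5 = 2.83 × 4.71 × 16.85 = 224.6 ft³/s
w_6 = (65.9 − 50.9)/2 = 7.5 ft; q_6 = 1.82 × 1.45 × 7.5 = 19.79 ft³/s
Q = Σ qᵢ = 884.3 ft³/s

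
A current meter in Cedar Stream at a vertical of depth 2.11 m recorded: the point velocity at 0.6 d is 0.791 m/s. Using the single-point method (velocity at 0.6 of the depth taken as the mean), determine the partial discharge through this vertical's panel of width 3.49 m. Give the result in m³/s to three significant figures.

v̄ = v₀.₆ = 0.791 m/s
q = v̄ × d × w = 0.7910 × 2.11 × 3.49 = 5.825 m³/s

5.82 m³/s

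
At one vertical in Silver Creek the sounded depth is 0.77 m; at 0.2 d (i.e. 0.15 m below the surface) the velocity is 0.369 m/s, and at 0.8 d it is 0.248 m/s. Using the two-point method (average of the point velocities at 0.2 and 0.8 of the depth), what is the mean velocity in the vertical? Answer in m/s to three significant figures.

v̄ = (0.369 + 0.248) / 2 = 0.3085 m/s

0.309 m/s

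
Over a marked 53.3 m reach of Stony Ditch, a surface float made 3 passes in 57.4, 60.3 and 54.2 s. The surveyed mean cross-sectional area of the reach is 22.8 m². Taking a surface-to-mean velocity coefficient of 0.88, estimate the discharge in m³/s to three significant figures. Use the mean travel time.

18.7 m³/s

t̄ = (57.4 + 60.3 + 54.2) / 3 = 57.3 s
v_surface = L / t̄ = 53.3 / 57.3 = 0.9302 m/s
v_mean = 0.88 × 0.9302 = 0.8186 m/s
Q = A × v_mean = 22.8 × 0.8186 = 18.66 m³/s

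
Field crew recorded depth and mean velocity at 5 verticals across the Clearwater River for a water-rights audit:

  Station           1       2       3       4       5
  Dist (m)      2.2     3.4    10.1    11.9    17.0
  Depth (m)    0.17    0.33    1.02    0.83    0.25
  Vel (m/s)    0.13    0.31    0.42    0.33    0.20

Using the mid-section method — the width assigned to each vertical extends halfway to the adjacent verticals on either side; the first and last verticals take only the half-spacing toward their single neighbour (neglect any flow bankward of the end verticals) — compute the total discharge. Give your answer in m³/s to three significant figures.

w_1 = (3.4 − 2.2)/2 = 0.6 m; q_1 = 0.13 × 0.17 × 0.6 = 0.01326 m³/s
w_2 = (10.1 − 2.2)/2 = 3.95 m; q_2 = 0.31 × 0.33 × 3.95 = 0.4041 m³/s
w_3 = (11.9 − 3.4)/2 = 4.25 m; q_3 = 0.42 × 1.02 × 4.25 = 1.821 m³/s
w_4 = (17.0 − 10.1)/2 = 3.45 m; q_4 = 0.33 × 0.83 × 3.45 = 0.9450 m³/s
w_5 = (17.0 − 11.9)/2 = 2.55 m; q_5 = 0.20 × 0.25 × 2.55 = 0.1275 m³/s
Q = Σ qᵢ = 3.311 m³/s

3.31 m³/s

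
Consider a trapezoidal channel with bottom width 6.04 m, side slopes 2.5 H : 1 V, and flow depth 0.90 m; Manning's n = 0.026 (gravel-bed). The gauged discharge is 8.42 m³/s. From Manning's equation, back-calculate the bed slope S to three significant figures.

A = (b + z·y)·y = (6.04 + 2.5×0.90)×0.90 = 7.461 m²
P = b + 2y√(1+z²) = 6.04 + 2×0.90×√(1+2.5²) = 10.89 m
R = A/P = 7.461/10.89 = 0.6853 m
S = (Q·n / (1·A·R^(2/3)))² = (8.42×0.026 / (1×7.461×0.7773))² = 0.001425

0.00142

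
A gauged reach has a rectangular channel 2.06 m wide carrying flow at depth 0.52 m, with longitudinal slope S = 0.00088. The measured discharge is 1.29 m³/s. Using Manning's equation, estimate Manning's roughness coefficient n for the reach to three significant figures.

0.0121

A = b·y = 2.06 × 0.52 = 1.071 m²
P = b + 2y = 2.06 + 2×0.52 = 3.100 m
R = A/P = 1.071/3.100 = 0.3455 m
n = (1/Q)·A·R^(2/3)·S^(1/2) = (1/1.29) × 1.071 × 0.4924 × 0.02966 = 0.01213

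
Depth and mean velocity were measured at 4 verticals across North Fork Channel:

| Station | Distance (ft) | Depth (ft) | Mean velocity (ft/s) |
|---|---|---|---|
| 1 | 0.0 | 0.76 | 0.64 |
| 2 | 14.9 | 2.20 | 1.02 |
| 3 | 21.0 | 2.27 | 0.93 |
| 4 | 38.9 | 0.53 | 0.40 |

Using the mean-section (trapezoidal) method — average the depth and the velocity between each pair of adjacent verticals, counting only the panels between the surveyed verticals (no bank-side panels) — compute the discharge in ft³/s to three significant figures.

48.3 ft³/s

Panel 1-2: Δb = 14.9 ft, d̄ = (0.76+2.20)/2 = 1.48, v̄ = (0.64+1.02)/2 = 0.83 → q = 14.9×1.48×0.83 = 18.30 ft³/s
Panel 2-3: Δb = 6.1 ft, d̄ = (2.20+2.27)/2 = 2.235, v̄ = (1.02+0.93)/2 = 0.975 → q = 6.1×2.235×0.975 = 13.29 ft³/s
Panel 3-4: Δb = 17.9 ft, d̄ = (2.27+0.53)/2 = 1.4, v̄ = (0.93+0.40)/2 = 0.665 → q = 17.9×1.4×0.665 = 16.66 ft³/s
Q = Σ q = 48.26 ft³/s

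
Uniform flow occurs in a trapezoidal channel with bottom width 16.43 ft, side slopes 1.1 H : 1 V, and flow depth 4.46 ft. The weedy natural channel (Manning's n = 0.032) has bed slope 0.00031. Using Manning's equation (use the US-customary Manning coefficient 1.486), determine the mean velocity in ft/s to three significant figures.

A = (b + z·y)·y = (16.43 + 1.1×4.46)×4.46 = 95.16 ft²
P = b + 2y√(1+z²) = 16.43 + 2×4.46×√(1+1.1²) = 29.69 ft
R = A/P = 95.16/29.69 = 3.205 ft
Q = (1.486/n)·A·R^(2/3)·S^(1/2) = (1.486/0.032) × 95.16 × 3.205^(2/3) × 0.00031^(1/2) = 169.1 ft³/s
V = Q/A = 169.1/95.16 = 1.777 ft/s

1.78 ft/s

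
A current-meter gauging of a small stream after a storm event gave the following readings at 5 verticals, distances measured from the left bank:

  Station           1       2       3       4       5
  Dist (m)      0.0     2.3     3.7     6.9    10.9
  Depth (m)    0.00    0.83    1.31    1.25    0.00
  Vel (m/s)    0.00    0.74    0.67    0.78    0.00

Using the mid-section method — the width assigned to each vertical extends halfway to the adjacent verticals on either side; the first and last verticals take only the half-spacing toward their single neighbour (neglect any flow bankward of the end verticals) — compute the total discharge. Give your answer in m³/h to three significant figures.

w_2 = (3.7 − 0.0)/2 = 1.85 m; q_2 = 0.74 × 0.83 × 1.85 = 1.136 m³/s
w_3 = (6.9 − 2.3)/2 = 2.3 m; q_3 = 0.67 × 1.31 × 2.3 = 2.019 m³/s
w_4 = (10.9 − 3.7)/2 = 3.6 m; q_4 = 0.78 × 1.25 × 3.6 = 3.510 m³/s
Stations 1, 5 contribute zero (depth or velocity is 0).
Q = Σ qᵢ = 6.665 m³/s
= 6.665 × 3600 = 23990 m³/h

24000 m³/h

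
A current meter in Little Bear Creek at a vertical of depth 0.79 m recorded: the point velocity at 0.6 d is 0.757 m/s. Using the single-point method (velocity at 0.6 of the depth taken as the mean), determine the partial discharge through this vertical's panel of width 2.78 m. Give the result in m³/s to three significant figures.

v̄ = v₀.₆ = 0.757 m/s
q = v̄ × d × w = 0.7570 × 0.79 × 2.78 = 1.663 m³/s

1.66 m³/s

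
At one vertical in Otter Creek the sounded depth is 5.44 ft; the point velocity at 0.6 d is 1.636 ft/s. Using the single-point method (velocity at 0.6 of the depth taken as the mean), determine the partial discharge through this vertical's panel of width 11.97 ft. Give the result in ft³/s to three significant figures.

v̄ = v₀.₆ = 1.636 ft/s
q = v̄ × d × w = 1.636 × 5.44 × 11.97 = 106.5 ft³/s

107 ft³/s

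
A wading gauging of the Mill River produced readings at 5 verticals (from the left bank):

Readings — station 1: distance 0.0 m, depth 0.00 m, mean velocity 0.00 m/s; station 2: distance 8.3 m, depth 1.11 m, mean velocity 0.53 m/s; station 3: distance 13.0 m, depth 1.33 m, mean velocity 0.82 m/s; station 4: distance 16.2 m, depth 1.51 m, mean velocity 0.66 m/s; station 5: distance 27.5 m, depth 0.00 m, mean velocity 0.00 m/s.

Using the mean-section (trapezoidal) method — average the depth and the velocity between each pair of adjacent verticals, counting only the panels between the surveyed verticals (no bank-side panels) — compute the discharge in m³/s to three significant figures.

11.3 m³/s

Panel 1-2: Δb = 8.3 m, d̄ = (0.00+1.11)/2 = 0.555, v̄ = (0.00+0.53)/2 = 0.265 → q = 8.3×0.555×0.265 = 1.221 m³/s
Panel 2-3: Δb = 4.7 m, d̄ = (1.11+1.33)/2 = 1.22, v̄ = (0.53+0.82)/2 = 0.675 → q = 4.7×1.22×0.675 = 3.870 m³/s
Panel 3-4: Δb = 3.2 m, d̄ = (1.33+1.51)/2 = 1.42, v̄ = (0.82+0.66)/2 = 0.74 → q = 3.2×1.42×0.74 = 3.363 m³/s
Panel 4-5: Δb = 11.3 m, d̄ = (1.51+0.00)/2 = 0.755, v̄ = (0.66+0.00)/2 = 0.33 → q = 11.3×0.755×0.33 = 2.815 m³/s
Q = Σ q = 11.27 m³/s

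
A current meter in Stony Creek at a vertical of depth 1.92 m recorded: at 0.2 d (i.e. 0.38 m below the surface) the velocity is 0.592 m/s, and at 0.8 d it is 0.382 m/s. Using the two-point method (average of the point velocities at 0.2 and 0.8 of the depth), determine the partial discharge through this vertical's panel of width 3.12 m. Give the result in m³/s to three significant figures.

v̄ = (0.592 + 0.382) / 2 = 0.4870 m/s
q = v̄ × d × w = 0.4870 × 1.92 × 3.12 = 2.917 m³/s

2.92 m³/s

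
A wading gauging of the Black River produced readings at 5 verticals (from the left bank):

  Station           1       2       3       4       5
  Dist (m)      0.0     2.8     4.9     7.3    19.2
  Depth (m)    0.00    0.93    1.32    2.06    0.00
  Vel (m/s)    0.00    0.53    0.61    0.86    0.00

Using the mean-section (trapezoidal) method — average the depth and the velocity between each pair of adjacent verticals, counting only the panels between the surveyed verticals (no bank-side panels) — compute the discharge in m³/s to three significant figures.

9.94 m³/s

Panel 1-2: Δb = 2.8 m, d̄ = (0.00+0.93)/2 = 0.465, v̄ = (0.00+0.53)/2 = 0.265 → q = 2.8×0.465×0.265 = 0.3450 m³/s
Panel 2-3: Δb = 2.1 m, d̄ = (0.93+1.32)/2 = 1.125, v̄ = (0.53+0.61)/2 = 0.57 → q = 2.1×1.125×0.57 = 1.347 m³/s
Panel 3-4: Δb = 2.4 m, d̄ = (1.32+2.06)/2 = 1.69, v̄ = (0.61+0.86)/2 = 0.735 → q = 2.4×1.69×0.735 = 2.981 m³/s
Panel 4-5: Δb = 11.9 m, d̄ = (2.06+0.00)/2 = 1.03, v̄ = (0.86+0.00)/2 = 0.43 → q = 11.9×1.03×0.43 = 5.271 m³/s
Q = Σ q = 9.943 m³/s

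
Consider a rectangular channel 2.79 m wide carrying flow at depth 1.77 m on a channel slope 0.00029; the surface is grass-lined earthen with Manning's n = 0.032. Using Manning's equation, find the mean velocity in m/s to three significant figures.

0.451 m/s

A = b·y = 2.79 × 1.77 = 4.938 m²
P = b + 2y = 2.79 + 2×1.77 = 6.330 m
R = A/P = 4.938/6.330 = 0.7801 m
Q = (1/n)·A·R^(2/3)·S^(1/2) = (1/0.032) × 4.938 × 0.7801^(2/3) × 0.00029^(1/2) = 2.227 m³/s
V = Q/A = 2.227/4.938 = 0.4510 m/s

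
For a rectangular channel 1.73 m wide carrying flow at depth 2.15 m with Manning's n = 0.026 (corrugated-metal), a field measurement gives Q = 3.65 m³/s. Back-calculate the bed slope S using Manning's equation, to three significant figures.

A = b·y = 1.73 × 2.15 = 3.720 m²
P = b + 2y = 1.73 + 2×2.15 = 6.030 m
R = A/P = 3.720/6.030 = 0.6168 m
S = (Q·n / (1·A·R^(2/3)))² = (3.65×0.026 / (1×3.720×0.7246))² = 0.001240

0.00124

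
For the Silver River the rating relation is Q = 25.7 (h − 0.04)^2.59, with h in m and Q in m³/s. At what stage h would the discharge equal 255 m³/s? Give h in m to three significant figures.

h − h₀ = (Q/C)^(1/b) = (255/25.7)^(1/2.59) = 2.425 m
h = 0.04 + 2.425 = 2.465 m

2.47 m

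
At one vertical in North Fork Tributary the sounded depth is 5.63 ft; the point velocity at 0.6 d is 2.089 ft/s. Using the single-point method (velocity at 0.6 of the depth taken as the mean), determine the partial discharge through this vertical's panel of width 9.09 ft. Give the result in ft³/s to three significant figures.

107 ft³/s

v̄ = v₀.₆ = 2.089 ft/s
q = v̄ × d × w = 2.089 × 5.63 × 9.09 = 106.9 ft³/s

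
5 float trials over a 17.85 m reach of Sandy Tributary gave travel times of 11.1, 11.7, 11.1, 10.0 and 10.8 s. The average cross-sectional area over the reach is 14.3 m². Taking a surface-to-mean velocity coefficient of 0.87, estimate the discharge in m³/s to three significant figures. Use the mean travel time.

20.3 m³/s

t̄ = (11.1 + 11.7 + 11.1 + 10.0 + 10.8) / 5 = 10.94 s
v_surface = L / t̄ = 17.85 / 10.94 = 1.632 m/s
v_mean = 0.87 × 1.632 = 1.420 m/s
Q = A × v_mean = 14.3 × 1.420 = 20.30 m³/s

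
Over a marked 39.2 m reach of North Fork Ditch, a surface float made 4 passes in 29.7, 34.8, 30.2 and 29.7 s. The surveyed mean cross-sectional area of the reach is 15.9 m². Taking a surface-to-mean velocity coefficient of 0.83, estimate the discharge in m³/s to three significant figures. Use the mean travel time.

t̄ = (29.7 + 34.8 + 30.2 + 29.7) / 4 = 31.1 s
v_surface = L / t̄ = 39.2 / 31.1 = 1.260 m/s
v_mean = 0.83 × 1.260 = 1.046 m/s
Q = A × v_mean = 15.9 × 1.046 = 16.63 m³/s

16.6 m³/s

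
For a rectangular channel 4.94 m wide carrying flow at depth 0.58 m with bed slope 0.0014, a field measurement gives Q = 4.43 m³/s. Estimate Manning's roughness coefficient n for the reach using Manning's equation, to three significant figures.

A = b·y = 4.94 × 0.58 = 2.865 m²
P = b + 2y = 4.94 + 2×0.58 = 6.100 m
R = A/P = 2.865/6.100 = 0.4697 m
n = (1/Q)·A·R^(2/3)·S^(1/2) = (1/4.43) × 2.865 × 0.6043 × 0.03742 = 0.01462

0.0146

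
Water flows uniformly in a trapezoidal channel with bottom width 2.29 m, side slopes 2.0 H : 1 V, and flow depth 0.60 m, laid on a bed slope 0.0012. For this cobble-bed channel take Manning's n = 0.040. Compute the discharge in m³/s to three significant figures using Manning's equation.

A = (b + z·y)·y = (2.29 + 2.0×0.60)×0.60 = 2.094 m²
P = b + 2y√(1+z²) = 2.29 + 2×0.60×√(1+2.0²) = 4.973 m
R = A/P = 2.094/4.973 = 0.4210 m
Q = (1/n)·A·R^(2/3)·S^(1/2) = (1/0.040) × 2.094 × 0.4210^(2/3) × 0.0012^(1/2) = 1.019 m³/s

1.02 m³/s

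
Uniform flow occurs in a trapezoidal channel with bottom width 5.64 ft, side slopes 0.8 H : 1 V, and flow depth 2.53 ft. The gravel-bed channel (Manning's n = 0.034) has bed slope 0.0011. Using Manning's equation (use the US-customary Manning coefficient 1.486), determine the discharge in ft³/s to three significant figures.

A = (b + z·y)·y = (5.64 + 0.8×2.53)×2.53 = 19.39 ft²
P = b + 2y√(1+z²) = 5.64 + 2×2.53×√(1+0.8²) = 12.12 ft
R = A/P = 19.39/12.12 = 1.600 ft
Q = (1.486/n)·A·R^(2/3)·S^(1/2) = (1.486/0.034) × 19.39 × 1.600^(2/3) × 0.0011^(1/2) = 38.45 ft³/s

38.4 ft³/s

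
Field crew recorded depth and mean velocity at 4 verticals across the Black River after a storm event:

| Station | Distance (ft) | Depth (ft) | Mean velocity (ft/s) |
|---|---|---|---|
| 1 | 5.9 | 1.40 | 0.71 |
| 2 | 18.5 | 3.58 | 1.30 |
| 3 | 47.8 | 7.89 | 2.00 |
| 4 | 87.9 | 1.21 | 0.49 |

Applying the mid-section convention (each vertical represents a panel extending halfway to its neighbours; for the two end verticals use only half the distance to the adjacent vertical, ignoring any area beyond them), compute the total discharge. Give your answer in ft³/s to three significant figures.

663 ft³/s

w_1 = (18.5 − 5.9)/2 = 6.3 ft; q_1 = 0.71 × 1.40 × 6.3 = 6.262 ft³/s
w_2 = (47.8 − 5.9)/2 = 20.95 ft; q_2 = 1.30 × 3.58 × 20.95 = 97.50 ft³/s
w_3 = (87.9 − 18.5)/2 = 34.7 ft; q_3 = 2.00 × 7.89 × 34.7 = 547.6 ft³/s
w_4 = (87.9 − 47.8)/2 = 20.05 ft; q_4 = 0.49 × 1.21 × 20.05 = 11.89 ft³/s
Q = Σ qᵢ = 663.2 ft³/s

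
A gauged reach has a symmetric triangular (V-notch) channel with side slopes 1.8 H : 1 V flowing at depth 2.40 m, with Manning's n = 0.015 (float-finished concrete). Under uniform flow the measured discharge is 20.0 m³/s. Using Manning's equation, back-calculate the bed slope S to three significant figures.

A = z·y² = 1.8×2.40² = 10.37 m²
P = 2y√(1+z²) = 2×2.40×√(1+1.8²) = 9.884 m
R = A/P = 10.37/9.884 = 1.049 m
S = (Q·n / (1·A·R^(2/3)))² = (20.0×0.015 / (1×10.37×1.032))² = 0.0007855

0.000786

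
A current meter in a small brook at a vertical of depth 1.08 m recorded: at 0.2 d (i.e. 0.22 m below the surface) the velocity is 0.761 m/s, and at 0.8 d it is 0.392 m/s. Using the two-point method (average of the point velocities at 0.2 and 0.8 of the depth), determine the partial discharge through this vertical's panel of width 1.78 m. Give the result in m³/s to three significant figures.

v̄ = (0.761 + 0.392) / 2 = 0.5765 m/s
q = v̄ × d × w = 0.5765 × 1.08 × 1.78 = 1.108 m³/s

1.11 m³/s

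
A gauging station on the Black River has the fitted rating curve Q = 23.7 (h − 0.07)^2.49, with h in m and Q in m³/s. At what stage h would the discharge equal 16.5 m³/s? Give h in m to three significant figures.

h − h₀ = (Q/C)^(1/b) = (16.5/23.7)^(1/2.49) = 0.8647 m
h = 0.07 + 0.8647 = 0.9347 m

0.935 m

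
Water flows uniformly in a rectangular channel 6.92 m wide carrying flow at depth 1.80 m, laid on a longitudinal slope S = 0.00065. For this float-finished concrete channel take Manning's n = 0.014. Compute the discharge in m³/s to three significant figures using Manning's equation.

A = b·y = 6.92 × 1.80 = 12.46 m²
P = b + 2y = 6.92 + 2×1.80 = 10.52 m
R = A/P = 12.46/10.52 = 1.184 m
Q = (1/n)·A·R^(2/3)·S^(1/2) = (1/0.014) × 12.46 × 1.184^(2/3) × 0.00065^(1/2) = 25.39 m³/s

25.4 m³/s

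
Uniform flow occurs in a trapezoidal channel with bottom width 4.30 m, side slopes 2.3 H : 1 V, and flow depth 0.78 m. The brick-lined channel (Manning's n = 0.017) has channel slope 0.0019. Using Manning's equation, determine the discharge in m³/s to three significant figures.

A = (b + z·y)·y = (4.30 + 2.3×0.78)×0.78 = 4.753 m²
P = b + 2y√(1+z²) = 4.30 + 2×0.78×√(1+2.3²) = 8.212 m
R = A/P = 4.753/8.212 = 0.5788 m
Q = (1/n)·A·R^(2/3)·S^(1/2) = (1/0.017) × 4.753 × 0.5788^(2/3) × 0.0019^(1/2) = 8.465 m³/s

8.46 m³/s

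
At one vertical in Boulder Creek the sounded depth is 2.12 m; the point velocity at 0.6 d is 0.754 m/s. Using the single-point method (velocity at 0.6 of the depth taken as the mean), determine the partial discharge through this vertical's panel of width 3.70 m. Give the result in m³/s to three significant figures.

5.91 m³/s

v̄ = v₀.₆ = 0.754 m/s
q = v̄ × d × w = 0.7540 × 2.12 × 3.70 = 5.914 m³/s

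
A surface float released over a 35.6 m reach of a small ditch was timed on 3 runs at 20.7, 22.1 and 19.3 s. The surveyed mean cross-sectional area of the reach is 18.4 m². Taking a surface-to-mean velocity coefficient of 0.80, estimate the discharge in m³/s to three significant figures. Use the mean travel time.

t̄ = (20.7 + 22.1 + 19.3) / 3 = 20.7 s
v_surface = L / t̄ = 35.6 / 20.7 = 1.720 m/s
v_mean = 0.80 × 1.720 = 1.376 m/s
Q = A × v_mean = 18.4 × 1.376 = 25.32 m³/s

25.3 m³/s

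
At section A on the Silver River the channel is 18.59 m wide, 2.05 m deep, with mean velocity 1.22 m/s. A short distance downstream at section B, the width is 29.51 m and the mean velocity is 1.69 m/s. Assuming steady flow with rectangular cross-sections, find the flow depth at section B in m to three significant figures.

0.932 m

Q = A₁V₁ = (18.59×2.05) × 1.22 = 46.49 m³/s
d₂ = Q/(b₂ V₂) = 46.49/(29.51×1.69) = 0.9323 m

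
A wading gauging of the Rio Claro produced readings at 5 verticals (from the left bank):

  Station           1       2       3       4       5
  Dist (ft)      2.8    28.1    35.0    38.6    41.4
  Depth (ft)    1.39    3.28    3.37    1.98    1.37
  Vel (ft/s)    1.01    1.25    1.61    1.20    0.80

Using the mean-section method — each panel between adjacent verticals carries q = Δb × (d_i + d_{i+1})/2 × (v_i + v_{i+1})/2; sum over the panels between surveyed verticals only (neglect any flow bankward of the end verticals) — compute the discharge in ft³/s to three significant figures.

118 ft³/s

Panel 1-2: Δb = 25.3 ft, d̄ = (1.39+3.28)/2 = 2.335, v̄ = (1.01+1.25)/2 = 1.13 → q = 25.3×2.335×1.13 = 66.76 ft³/s
Panel 2-3: Δb = 6.9 ft, d̄ = (3.28+3.37)/2 = 3.325, v̄ = (1.25+1.61)/2 = 1.43 → q = 6.9×3.325×1.43 = 32.81 ft³/s
Panel 3-4: Δb = 3.6 ft, d̄ = (3.37+1.98)/2 = 2.675, v̄ = (1.61+1.20)/2 = 1.405 → q = 3.6×2.675×1.405 = 13.53 ft³/s
Panel 4-5: Δb = 2.8 ft, d̄ = (1.98+1.37)/2 = 1.675, v̄ = (1.20+0.80)/2 = 1 → q = 2.8×1.675×1 = 4.690 ft³/s
Q = Σ q = 117.8 ft³/s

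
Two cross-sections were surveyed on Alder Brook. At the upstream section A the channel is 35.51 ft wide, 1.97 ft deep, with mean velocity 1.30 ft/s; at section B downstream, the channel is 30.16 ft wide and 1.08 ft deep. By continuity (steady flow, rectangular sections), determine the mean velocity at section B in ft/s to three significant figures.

Q = A₁V₁ = (35.51×1.97) × 1.30 = 90.94 ft³/s
A₂ = 30.16 × 1.08 = 32.57 ft²
V₂ = Q/A₂ = 90.94/32.57 = 2.792 ft/s

2.79 ft/s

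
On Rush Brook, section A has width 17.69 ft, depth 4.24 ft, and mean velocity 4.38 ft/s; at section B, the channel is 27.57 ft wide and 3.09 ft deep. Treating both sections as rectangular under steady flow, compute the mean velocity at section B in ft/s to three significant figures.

3.86 ft/s

Q = A₁V₁ = (17.69×4.24) × 4.38 = 328.5 ft³/s
A₂ = 27.57 × 3.09 = 85.19 ft²
V₂ = Q/A₂ = 328.5/85.19 = 3.856 ft/s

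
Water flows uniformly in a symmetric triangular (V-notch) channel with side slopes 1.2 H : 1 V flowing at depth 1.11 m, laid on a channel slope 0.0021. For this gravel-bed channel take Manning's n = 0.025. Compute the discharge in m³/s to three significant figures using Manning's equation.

1.54 m³/s

A = z·y² = 1.2×1.11² = 1.479 m²
P = 2y√(1+z²) = 2×1.11×√(1+1.2²) = 3.468 m
R = A/P = 1.479/3.468 = 0.4264 m
Q = (1/n)·A·R^(2/3)·S^(1/2) = (1/0.025) × 1.479 × 0.4264^(2/3) × 0.0021^(1/2) = 1.535 m³/s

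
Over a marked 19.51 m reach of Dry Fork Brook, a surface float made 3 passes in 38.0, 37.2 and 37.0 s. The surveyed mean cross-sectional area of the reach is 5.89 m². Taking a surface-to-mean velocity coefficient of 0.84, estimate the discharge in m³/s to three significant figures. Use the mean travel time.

t̄ = (38.0 + 37.2 + 37.0) / 3 = 37.4 s
v_surface = L / t̄ = 19.51 / 37.4 = 0.5217 m/s
v_mean = 0.84 × 0.5217 = 0.4382 m/s
Q = A × v_mean = 5.89 × 0.4382 = 2.581 m³/s

2.58 m³/s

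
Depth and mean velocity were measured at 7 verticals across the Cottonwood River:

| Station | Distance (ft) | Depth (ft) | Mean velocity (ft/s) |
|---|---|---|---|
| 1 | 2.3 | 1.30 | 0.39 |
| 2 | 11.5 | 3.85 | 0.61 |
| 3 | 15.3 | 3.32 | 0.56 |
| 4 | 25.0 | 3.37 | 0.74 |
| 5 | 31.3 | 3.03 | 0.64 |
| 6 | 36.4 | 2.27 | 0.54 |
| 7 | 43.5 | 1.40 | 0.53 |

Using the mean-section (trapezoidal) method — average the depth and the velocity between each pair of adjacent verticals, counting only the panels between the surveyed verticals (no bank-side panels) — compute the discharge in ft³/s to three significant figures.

69.8 ft³/s

Panel 1-2: Δb = 9.2 ft, d̄ = (1.30+3.85)/2 = 2.575, v̄ = (0.39+0.61)/2 = 0.5 → q = 9.2×2.575×0.5 = 11.85 ft³/s
Panel 2-3: Δb = 3.8 ft, d̄ = (3.85+3.32)/2 = 3.585, v̄ = (0.61+0.56)/2 = 0.585 → q = 3.8×3.585×0.585 = 7.969 ft³/s
Panel 3-4: Δb = 9.7 ft, d̄ = (3.32+3.37)/2 = 3.345, v̄ = (0.56+0.74)/2 = 0.65 → q = 9.7×3.345×0.65 = 21.09 ft³/s
Panel 4-5: Δb = 6.3 ft, d̄ = (3.37+3.03)/2 = 3.2, v̄ = (0.74+0.64)/2 = 0.69 → q = 6.3×3.2×0.69 = 13.91 ft³/s
Panel 5-6: Δb = 5.1 ft, d̄ = (3.03+2.27)/2 = 2.65, v̄ = (0.64+0.54)/2 = 0.59 → q = 5.1×2.65×0.59 = 7.974 ft³/s
Panel 6-7: Δb = 7.1 ft, d̄ = (2.27+1.40)/2 = 1.835, v̄ = (0.54+0.53)/2 = 0.535 → q = 7.1×1.835×0.535 = 6.970 ft³/s
Q = Σ q = 69.76 ft³/s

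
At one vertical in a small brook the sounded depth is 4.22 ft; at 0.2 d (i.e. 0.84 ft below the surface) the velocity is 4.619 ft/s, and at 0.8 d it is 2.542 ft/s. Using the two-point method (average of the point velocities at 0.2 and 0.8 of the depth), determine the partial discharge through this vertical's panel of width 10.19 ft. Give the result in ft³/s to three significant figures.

v̄ = (4.619 + 2.542) / 2 = 3.581 ft/s
q = v̄ × d × w = 3.581 × 4.22 × 10.19 = 154.0 ft³/s

154 ft³/s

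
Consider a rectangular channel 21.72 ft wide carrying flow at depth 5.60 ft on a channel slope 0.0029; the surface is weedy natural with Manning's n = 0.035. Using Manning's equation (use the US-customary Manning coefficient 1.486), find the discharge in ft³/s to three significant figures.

A = b·y = 21.72 × 5.60 = 121.6 ft²
P = b + 2y = 21.72 + 2×5.60 = 32.92 ft
R = A/P = 121.6/32.92 = 3.695 ft
Q = (1.486/n)·A·R^(2/3)·S^(1/2) = (1.486/0.035) × 121.6 × 3.695^(2/3) × 0.0029^(1/2) = 664.6 ft³/s

665 ft³/s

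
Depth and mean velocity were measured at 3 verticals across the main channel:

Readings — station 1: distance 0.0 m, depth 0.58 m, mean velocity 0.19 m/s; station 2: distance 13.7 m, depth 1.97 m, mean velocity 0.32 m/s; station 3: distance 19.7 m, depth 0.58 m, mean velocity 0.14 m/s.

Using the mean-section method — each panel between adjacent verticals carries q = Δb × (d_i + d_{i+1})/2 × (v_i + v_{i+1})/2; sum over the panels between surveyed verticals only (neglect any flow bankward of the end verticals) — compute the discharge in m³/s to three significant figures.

Panel 1-2: Δb = 13.7 m, d̄ = (0.58+1.97)/2 = 1.275, v̄ = (0.19+0.32)/2 = 0.255 → q = 13.7×1.275×0.255 = 4.454 m³/s
Panel 2-3: Δb = 6 m, d̄ = (1.97+0.58)/2 = 1.275, v̄ = (0.32+0.14)/2 = 0.23 → q = 6×1.275×0.23 = 1.760 m³/s
Q = Σ q = 6.214 m³/s

6.21 m³/s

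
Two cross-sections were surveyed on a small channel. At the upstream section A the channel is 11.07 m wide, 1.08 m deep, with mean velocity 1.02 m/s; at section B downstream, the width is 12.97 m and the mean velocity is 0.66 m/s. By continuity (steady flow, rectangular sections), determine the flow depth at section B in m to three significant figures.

1.42 m

Q = A₁V₁ = (11.07×1.08) × 1.02 = 12.19 m³/s
d₂ = Q/(b₂ V₂) = 12.19/(12.97×0.66) = 1.425 m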